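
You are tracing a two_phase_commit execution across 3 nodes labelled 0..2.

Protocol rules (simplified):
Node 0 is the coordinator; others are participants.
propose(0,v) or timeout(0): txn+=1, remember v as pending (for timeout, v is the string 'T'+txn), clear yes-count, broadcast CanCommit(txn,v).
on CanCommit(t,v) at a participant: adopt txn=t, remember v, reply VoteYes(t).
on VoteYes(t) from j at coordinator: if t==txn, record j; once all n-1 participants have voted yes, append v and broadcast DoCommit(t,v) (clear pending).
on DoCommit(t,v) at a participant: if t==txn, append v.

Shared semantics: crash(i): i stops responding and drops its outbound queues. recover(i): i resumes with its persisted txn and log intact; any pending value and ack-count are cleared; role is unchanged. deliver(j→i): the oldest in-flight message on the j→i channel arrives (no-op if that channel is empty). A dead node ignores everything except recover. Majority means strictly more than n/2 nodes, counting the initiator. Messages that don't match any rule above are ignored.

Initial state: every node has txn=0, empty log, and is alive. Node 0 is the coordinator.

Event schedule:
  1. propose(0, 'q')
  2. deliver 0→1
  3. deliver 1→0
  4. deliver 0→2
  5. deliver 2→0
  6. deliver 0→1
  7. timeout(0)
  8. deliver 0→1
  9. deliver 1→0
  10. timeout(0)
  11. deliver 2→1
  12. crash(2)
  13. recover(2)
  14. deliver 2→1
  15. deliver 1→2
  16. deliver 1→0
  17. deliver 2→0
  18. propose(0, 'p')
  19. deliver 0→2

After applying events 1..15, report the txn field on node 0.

1. propose(0,'q'):  <0:coor t1 ->
2. deliver 0→1:  <1:part t1 ->
3. deliver 1→0:  nop
4. deliver 0→2:  <2:part t1 ->
5. deliver 2→0:  <0:coor t1 q>
6. deliver 0→1:  <1:part t1 q>
7. timeout(0):  <0:coor t2 q>
8. deliver 0→1:  <1:part t2 q>
9. deliver 1→0:  nop
10. timeout(0):  <0:coor t3 q>
11. deliver 2→1:  nop
12. crash(2):  <2:✗part t1 ->
13. recover(2):  <2:part t1 ->
14. deliver 2→1:  nop
15. deliver 1→2:  nop

3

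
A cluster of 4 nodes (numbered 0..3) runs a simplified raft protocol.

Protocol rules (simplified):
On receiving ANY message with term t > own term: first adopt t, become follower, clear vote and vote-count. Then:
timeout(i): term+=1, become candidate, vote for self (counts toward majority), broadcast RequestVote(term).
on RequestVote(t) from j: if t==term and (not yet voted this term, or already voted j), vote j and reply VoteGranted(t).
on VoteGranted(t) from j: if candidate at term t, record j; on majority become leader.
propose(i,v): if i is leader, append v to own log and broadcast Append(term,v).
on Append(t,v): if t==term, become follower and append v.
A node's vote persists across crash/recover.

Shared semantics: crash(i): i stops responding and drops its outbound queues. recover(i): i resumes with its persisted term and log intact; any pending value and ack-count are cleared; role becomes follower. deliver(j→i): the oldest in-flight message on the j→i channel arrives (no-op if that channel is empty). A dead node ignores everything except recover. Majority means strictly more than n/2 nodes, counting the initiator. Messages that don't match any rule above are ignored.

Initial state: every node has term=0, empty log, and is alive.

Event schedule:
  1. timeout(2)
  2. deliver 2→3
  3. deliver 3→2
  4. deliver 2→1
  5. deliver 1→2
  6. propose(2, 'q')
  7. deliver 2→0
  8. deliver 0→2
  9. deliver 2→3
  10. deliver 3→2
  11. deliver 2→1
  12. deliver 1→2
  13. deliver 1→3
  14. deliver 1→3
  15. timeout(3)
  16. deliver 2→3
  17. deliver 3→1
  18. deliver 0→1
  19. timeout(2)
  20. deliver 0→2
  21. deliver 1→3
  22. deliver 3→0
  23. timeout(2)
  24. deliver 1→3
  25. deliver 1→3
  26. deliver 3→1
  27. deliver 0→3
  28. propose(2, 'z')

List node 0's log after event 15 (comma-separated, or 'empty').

empty

e1 timeout(2): 2[cand,t=1,-]
e2 deliver 2→3: 3[foll,t=1,-]
e3 deliver 3→2: ·
e4 deliver 2→1: 1[foll,t=1,-]
e5 deliver 1→2: 2[lead,t=1,-]
e6 propose(2,'q'): 2[lead,t=1,q]
e7 deliver 2→0: 0[foll,t=1,-]
e8 deliver 0→2: ·
e9 deliver 2→3: 3[foll,t=1,q]
e10 deliver 3→2: ·
e11 deliver 2→1: 1[foll,t=1,q]
e12 deliver 1→2: ·
e13 deliver 1→3: ·
e14 deliver 1→3: ·
e15 timeout(3): 3[cand,t=2,q]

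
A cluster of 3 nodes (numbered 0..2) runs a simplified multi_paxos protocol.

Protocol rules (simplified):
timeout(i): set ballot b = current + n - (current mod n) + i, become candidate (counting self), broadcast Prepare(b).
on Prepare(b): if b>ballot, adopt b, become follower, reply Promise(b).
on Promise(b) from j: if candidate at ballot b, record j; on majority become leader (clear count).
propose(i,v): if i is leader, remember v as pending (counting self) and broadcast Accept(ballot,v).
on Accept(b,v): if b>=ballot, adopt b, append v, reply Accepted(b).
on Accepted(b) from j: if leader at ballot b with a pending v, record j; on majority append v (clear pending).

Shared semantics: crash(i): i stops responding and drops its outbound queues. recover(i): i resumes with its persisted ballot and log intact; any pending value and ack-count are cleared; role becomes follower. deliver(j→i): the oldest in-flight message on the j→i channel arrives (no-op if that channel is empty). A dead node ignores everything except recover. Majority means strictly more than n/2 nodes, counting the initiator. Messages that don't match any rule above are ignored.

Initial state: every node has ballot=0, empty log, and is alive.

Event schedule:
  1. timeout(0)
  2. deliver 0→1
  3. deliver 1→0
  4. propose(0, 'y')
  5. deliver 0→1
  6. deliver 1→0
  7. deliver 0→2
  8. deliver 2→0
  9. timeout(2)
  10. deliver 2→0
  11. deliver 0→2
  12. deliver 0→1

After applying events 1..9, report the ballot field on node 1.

e1 timeout(0): 0[cand,b=3,-]
e2 deliver 0→1: 1[foll,b=3,-]
e3 deliver 1→0: 0[lead,b=3,-]
e4 propose(0,'y'): ·
e5 deliver 0→1: 1[foll,b=3,y]
e6 deliver 1→0: 0[lead,b=3,y]
e7 deliver 0→2: 2[foll,b=3,-]
e8 deliver 2→0: ·
e9 timeout(2): 2[cand,b=8,-]

3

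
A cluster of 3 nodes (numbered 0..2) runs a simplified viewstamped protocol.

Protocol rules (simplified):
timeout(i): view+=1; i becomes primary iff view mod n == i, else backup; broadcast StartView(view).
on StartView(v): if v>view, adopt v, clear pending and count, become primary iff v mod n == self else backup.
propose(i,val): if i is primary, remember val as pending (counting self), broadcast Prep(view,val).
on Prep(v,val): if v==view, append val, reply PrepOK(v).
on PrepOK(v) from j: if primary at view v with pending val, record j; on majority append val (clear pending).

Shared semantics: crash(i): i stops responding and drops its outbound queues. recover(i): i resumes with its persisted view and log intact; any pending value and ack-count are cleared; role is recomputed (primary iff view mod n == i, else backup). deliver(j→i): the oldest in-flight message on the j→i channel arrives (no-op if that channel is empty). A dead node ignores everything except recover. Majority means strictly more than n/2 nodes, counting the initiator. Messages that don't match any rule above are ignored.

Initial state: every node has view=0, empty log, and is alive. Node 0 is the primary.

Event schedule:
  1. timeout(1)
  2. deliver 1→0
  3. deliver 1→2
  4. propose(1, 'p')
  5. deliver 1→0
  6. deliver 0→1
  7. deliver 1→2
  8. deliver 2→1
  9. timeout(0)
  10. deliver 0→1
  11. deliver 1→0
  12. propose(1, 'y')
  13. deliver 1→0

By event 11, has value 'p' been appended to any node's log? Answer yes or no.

[1] timeout(1) → N1(prim v1 [-])
[2] deliver 1→0 → N0(back v1 [-])
[3] deliver 1→2 → N2(back v1 [-])
[4] propose(1,'p') → ∅
[5] deliver 1→0 → N0(back v1 [p])
[6] deliver 0→1 → N1(prim v1 [p])
[7] deliver 1→2 → N2(back v1 [p])
[8] deliver 2→1 → ∅
[9] timeout(0) → N0(back v2 [p])
[10] deliver 0→1 → N1(back v2 [p])
[11] deliver 1→0 → ∅

yes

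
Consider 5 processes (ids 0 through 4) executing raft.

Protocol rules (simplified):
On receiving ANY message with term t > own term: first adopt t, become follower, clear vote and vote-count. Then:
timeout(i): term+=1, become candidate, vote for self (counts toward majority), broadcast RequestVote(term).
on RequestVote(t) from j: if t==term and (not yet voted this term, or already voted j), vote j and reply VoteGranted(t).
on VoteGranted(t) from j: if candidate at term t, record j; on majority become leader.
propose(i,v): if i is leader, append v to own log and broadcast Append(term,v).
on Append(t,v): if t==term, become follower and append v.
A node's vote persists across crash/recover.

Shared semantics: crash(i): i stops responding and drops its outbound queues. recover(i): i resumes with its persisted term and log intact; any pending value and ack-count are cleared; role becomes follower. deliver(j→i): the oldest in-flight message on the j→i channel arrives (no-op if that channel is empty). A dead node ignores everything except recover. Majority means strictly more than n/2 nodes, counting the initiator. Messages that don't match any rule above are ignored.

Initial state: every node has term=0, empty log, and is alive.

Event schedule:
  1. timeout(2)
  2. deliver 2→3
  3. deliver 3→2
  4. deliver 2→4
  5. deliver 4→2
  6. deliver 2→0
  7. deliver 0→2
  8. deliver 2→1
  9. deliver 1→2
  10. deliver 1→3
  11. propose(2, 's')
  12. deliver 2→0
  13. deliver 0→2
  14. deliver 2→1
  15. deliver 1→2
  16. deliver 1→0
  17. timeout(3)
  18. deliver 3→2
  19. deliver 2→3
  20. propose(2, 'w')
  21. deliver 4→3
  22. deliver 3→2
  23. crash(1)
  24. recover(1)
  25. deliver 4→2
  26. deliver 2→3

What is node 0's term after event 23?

1

1. timeout(2):  <2:cand t1 ->
2. deliver 2→3:  <3:foll t1 ->
3. deliver 3→2:  nop
4. deliver 2→4:  <4:foll t1 ->
5. deliver 4→2:  <2:lead t1 ->
6. deliver 2→0:  <0:foll t1 ->
7. deliver 0→2:  nop
8. deliver 2→1:  <1:foll t1 ->
9. deliver 1→2:  nop
10. deliver 1→3:  nop
11. propose(2,'s'):  <2:lead t1 s>
12. deliver 2→0:  <0:foll t1 s>
13. deliver 0→2:  nop
14. deliver 2→1:  <1:foll t1 s>
15. deliver 1→2:  nop
16. deliver 1→0:  nop
17. timeout(3):  <3:cand t2 ->
18. deliver 3→2:  <2:foll t2 s>
19. deliver 2→3:  nop
20. propose(2,'w'):  nop
21. deliver 4→3:  nop
22. deliver 3→2:  nop
23. crash(1):  <1:✗foll t1 s>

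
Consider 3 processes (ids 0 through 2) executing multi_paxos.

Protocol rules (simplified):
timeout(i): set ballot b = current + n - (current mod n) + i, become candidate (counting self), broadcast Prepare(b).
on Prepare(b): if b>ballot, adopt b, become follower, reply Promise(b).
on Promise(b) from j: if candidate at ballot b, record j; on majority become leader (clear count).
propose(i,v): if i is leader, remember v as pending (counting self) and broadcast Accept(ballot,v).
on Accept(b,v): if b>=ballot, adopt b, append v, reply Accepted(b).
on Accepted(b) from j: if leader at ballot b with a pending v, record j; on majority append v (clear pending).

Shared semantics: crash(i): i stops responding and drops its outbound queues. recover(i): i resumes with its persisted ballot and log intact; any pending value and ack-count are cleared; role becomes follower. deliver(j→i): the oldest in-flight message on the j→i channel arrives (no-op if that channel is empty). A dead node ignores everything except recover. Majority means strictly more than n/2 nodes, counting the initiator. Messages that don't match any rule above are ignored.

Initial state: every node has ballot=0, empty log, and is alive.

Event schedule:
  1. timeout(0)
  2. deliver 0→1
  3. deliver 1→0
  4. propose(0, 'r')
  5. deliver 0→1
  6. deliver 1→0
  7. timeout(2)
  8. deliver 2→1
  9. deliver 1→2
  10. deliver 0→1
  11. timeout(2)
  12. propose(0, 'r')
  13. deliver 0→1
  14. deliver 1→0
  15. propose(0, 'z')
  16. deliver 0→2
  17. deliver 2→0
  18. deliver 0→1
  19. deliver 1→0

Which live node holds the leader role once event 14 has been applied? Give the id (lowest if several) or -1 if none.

0

after 1 — timeout(0): n0:cand/b3/[-]
after 2 — deliver 0→1: n1:foll/b3/[-]
after 3 — deliver 1→0: n0:lead/b3/[-]
after 4 — propose(0,'r'): ·
after 5 — deliver 0→1: n1:foll/b3/[r]
after 6 — deliver 1→0: n0:lead/b3/[r]
after 7 — timeout(2): n2:cand/b5/[-]
after 8 — deliver 2→1: n1:foll/b5/[r]
after 9 — deliver 1→2: n2:lead/b5/[-]
after 10 — deliver 0→1: ·
after 11 — timeout(2): n2:cand/b8/[-]
after 12 — propose(0,'r'): ·
after 13 — deliver 0→1: ·
after 14 — deliver 1→0: ·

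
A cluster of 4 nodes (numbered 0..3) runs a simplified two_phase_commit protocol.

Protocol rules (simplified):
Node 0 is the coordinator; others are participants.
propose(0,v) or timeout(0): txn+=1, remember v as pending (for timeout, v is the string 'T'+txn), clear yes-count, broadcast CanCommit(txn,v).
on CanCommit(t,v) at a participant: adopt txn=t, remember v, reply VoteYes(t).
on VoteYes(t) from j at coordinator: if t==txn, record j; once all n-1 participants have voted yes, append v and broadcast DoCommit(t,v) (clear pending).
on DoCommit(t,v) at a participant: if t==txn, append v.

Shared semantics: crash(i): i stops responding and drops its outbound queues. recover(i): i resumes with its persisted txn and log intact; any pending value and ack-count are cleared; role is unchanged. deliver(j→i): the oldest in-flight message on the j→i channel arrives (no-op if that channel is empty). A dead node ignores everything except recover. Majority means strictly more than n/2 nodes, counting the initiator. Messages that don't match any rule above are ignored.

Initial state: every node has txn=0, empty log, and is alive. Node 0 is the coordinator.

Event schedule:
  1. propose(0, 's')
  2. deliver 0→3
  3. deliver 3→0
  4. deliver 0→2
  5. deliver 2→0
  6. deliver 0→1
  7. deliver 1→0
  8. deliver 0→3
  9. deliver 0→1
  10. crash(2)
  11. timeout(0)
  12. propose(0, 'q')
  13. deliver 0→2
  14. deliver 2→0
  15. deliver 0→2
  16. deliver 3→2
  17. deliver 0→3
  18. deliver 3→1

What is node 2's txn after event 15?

after 1 — propose(0,'s'): n0:coor/t1/[-]
after 2 — deliver 0→3: n3:part/t1/[-]
after 3 — deliver 3→0: ·
after 4 — deliver 0→2: n2:part/t1/[-]
after 5 — deliver 2→0: ·
after 6 — deliver 0→1: n1:part/t1/[-]
after 7 — deliver 1→0: n0:coor/t1/[s]
after 8 — deliver 0→3: n3:part/t1/[s]
after 9 — deliver 0→1: n1:part/t1/[s]
after 10 — crash(2): n2:✗part/t1/[-]
after 11 — timeout(0): n0:coor/t2/[s]
after 12 — propose(0,'q'): n0:coor/t3/[s]
after 13 — deliver 0→2: ·
after 14 — deliver 2→0: ·
after 15 — deliver 0→2: ·

1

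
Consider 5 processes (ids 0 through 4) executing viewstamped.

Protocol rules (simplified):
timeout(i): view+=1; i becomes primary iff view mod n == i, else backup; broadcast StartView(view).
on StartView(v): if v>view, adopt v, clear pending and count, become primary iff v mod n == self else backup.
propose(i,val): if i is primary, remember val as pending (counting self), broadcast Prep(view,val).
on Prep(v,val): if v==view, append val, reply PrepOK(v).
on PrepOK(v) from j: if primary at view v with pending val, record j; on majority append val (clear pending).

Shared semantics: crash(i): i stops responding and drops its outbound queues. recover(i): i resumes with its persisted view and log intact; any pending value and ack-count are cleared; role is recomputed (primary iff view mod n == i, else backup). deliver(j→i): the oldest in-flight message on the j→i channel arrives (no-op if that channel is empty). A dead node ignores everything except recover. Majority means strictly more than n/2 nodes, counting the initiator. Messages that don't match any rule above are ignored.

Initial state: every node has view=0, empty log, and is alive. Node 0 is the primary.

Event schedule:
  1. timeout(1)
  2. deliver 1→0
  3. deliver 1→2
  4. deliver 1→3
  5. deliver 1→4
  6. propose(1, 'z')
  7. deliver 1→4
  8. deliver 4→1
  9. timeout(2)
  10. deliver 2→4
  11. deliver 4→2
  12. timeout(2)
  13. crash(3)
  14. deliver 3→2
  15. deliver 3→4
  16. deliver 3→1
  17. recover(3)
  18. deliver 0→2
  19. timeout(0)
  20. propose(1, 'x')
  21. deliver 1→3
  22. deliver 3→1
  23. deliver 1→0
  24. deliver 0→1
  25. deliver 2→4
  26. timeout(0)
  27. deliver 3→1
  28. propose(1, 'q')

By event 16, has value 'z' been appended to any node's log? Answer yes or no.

step 1 timeout(1): 1={prim,v=1,log=-}
step 2 deliver 1→0: 0={back,v=1,log=-}
step 3 deliver 1→2: 2={back,v=1,log=-}
step 4 deliver 1→3: 3={back,v=1,log=-}
step 5 deliver 1→4: 4={back,v=1,log=-}
step 6 propose(1,'z'): —
step 7 deliver 1→4: 4={back,v=1,log=z}
step 8 deliver 4→1: —
step 9 timeout(2): 2={prim,v=2,log=-}
step 10 deliver 2→4: 4={back,v=2,log=z}
step 11 deliver 4→2: —
step 12 timeout(2): 2={back,v=3,log=-}
step 13 crash(3): 3={✗back,v=1,log=-}
step 14 deliver 3→2: —
step 15 deliver 3→4: —
step 16 deliver 3→1: —

yes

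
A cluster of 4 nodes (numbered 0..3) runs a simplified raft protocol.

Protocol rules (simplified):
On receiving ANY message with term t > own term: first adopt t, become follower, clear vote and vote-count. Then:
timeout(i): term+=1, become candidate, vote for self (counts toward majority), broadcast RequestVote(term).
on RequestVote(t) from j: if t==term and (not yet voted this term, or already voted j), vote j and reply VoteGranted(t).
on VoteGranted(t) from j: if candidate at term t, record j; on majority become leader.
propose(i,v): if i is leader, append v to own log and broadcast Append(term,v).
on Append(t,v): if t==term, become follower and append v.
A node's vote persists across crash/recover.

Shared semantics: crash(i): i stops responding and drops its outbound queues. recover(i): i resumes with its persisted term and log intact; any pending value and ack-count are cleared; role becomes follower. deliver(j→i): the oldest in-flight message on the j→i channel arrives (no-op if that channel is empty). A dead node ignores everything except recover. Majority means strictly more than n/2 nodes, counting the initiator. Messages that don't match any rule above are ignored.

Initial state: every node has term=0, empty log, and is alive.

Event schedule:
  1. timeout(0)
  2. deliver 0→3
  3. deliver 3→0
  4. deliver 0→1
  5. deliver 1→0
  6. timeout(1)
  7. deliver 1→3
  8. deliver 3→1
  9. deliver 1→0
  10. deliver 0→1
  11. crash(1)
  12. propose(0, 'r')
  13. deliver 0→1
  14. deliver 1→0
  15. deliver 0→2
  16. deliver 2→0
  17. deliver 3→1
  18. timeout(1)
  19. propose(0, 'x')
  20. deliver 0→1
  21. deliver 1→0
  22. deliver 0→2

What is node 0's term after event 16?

after 1 — timeout(0): n0:cand/t1/[-]
after 2 — deliver 0→3: n3:foll/t1/[-]
after 3 — deliver 3→0: ·
after 4 — deliver 0→1: n1:foll/t1/[-]
after 5 — deliver 1→0: n0:lead/t1/[-]
after 6 — timeout(1): n1:cand/t2/[-]
after 7 — deliver 1→3: n3:foll/t2/[-]
after 8 — deliver 3→1: ·
after 9 — deliver 1→0: n0:foll/t2/[-]
after 10 — deliver 0→1: n1:lead/t2/[-]
after 11 — crash(1): n1:✗lead/t2/[-]
after 12 — propose(0,'r'): ·
after 13 — deliver 0→1: ·
after 14 — deliver 1→0: ·
after 15 — deliver 0→2: n2:foll/t1/[-]
after 16 — deliver 2→0: ·

2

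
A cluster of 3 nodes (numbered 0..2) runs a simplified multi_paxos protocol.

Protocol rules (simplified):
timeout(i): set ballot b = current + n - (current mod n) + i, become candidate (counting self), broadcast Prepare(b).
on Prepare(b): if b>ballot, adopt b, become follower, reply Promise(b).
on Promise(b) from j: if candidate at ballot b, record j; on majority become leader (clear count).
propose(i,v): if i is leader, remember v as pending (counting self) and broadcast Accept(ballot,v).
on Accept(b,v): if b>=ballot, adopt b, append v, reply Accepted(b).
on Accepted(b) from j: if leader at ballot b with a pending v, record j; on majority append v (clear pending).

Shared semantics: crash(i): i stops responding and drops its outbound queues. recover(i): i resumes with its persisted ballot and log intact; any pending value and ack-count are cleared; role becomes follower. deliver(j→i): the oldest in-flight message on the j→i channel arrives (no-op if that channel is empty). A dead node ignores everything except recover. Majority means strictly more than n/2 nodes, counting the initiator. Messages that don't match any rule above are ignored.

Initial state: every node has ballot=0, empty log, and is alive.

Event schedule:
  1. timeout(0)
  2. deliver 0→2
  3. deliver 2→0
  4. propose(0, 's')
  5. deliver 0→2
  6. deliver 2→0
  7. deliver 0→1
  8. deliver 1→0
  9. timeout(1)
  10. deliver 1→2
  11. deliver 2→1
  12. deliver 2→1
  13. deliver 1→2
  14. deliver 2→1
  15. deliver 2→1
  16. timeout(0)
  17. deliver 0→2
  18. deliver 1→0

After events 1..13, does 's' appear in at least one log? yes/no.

[1] timeout(0) → N0(cand b3 [-])
[2] deliver 0→2 → N2(foll b3 [-])
[3] deliver 2→0 → N0(lead b3 [-])
[4] propose(0,'s') → ∅
[5] deliver 0→2 → N2(foll b3 [s])
[6] deliver 2→0 → N0(lead b3 [s])
[7] deliver 0→1 → N1(foll b3 [-])
[8] deliver 1→0 → ∅
[9] timeout(1) → N1(cand b7 [-])
[10] deliver 1→2 → N2(foll b7 [s])
[11] deliver 2→1 → N1(lead b7 [-])
[12] deliver 2→1 → ∅
[13] deliver 1→2 → ∅

yes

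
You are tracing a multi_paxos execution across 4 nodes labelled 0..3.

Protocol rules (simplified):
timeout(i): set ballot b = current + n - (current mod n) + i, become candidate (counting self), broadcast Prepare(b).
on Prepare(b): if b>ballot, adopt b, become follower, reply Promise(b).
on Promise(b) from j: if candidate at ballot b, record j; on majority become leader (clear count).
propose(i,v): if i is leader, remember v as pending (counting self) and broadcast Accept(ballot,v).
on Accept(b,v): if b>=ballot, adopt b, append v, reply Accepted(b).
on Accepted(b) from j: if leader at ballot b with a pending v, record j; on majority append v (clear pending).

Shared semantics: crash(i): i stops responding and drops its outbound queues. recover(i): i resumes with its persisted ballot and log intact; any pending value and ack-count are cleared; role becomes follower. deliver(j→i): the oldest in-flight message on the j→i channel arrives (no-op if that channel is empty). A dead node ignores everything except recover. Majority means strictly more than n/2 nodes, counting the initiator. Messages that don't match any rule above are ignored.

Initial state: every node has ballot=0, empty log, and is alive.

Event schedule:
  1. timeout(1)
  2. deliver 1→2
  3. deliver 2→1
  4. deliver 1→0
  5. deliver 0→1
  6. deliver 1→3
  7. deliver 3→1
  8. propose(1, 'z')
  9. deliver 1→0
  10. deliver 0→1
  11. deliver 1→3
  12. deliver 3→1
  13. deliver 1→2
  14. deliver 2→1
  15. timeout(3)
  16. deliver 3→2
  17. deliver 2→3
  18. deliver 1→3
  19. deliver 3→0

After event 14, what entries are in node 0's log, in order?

z

after 1 — timeout(1): n1:cand/b5/[-]
after 2 — deliver 1→2: n2:foll/b5/[-]
after 3 — deliver 2→1: ·
after 4 — deliver 1→0: n0:foll/b5/[-]
after 5 — deliver 0→1: n1:lead/b5/[-]
after 6 — deliver 1→3: n3:foll/b5/[-]
after 7 — deliver 3→1: ·
after 8 — propose(1,'z'): ·
after 9 — deliver 1→0: n0:foll/b5/[z]
after 10 — deliver 0→1: ·
after 11 — deliver 1→3: n3:foll/b5/[z]
after 12 — deliver 3→1: n1:lead/b5/[z]
after 13 — deliver 1→2: n2:foll/b5/[z]
after 14 — deliver 2→1: ·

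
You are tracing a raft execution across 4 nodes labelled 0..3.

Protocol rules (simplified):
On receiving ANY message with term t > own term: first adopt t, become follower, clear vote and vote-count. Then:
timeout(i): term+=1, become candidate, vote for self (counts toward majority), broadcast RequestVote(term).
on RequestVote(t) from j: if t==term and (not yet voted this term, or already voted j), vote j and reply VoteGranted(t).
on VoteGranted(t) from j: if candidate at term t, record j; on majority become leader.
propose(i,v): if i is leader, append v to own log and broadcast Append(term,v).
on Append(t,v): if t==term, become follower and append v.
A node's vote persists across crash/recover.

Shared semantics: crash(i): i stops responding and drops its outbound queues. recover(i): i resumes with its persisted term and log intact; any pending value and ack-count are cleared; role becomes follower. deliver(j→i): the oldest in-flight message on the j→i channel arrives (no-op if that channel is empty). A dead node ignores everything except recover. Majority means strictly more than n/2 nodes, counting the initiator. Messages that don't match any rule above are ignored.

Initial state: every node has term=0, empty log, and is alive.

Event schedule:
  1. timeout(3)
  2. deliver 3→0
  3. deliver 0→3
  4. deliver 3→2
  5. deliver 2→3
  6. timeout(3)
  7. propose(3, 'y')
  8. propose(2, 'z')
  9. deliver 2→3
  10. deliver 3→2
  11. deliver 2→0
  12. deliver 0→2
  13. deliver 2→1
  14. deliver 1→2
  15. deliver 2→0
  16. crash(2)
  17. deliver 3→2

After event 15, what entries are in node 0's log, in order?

[1] timeout(3) → N3(cand t1 [-])
[2] deliver 3→0 → N0(foll t1 [-])
[3] deliver 0→3 → ∅
[4] deliver 3→2 → N2(foll t1 [-])
[5] deliver 2→3 → N3(lead t1 [-])
[6] timeout(3) → N3(cand t2 [-])
[7] propose(3,'y') → ∅
[8] propose(2,'z') → ∅
[9] deliver 2→3 → ∅
[10] deliver 3→2 → N2(foll t2 [-])
[11] deliver 2→0 → ∅
[12] deliver 0→2 → ∅
[13] deliver 2→1 → ∅
[14] deliver 1→2 → ∅
[15] deliver 2→0 → ∅

empty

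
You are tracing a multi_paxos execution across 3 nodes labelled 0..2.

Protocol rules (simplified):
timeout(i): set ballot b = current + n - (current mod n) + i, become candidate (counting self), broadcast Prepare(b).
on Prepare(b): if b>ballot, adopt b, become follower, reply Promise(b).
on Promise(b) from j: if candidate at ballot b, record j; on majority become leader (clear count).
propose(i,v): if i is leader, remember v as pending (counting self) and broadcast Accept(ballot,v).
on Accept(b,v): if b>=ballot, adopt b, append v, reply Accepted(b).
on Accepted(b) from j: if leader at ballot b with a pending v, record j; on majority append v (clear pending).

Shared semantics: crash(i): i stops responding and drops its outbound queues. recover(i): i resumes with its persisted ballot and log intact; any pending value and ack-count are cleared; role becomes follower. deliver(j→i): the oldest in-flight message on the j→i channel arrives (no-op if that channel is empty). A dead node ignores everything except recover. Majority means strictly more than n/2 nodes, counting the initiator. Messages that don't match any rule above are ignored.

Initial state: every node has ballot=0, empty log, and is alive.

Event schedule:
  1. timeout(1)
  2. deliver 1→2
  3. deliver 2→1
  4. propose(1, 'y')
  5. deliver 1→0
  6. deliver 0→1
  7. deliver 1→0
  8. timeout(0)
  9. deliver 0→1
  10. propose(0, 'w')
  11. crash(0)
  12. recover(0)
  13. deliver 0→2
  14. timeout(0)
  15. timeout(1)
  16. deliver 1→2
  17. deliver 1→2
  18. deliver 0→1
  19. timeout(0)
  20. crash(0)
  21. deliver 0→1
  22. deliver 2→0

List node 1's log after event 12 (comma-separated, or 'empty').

step 1 timeout(1): 1={cand,b=4,log=-}
step 2 deliver 1→2: 2={foll,b=4,log=-}
step 3 deliver 2→1: 1={lead,b=4,log=-}
step 4 propose(1,'y'): —
step 5 deliver 1→0: 0={foll,b=4,log=-}
step 6 deliver 0→1: —
step 7 deliver 1→0: 0={foll,b=4,log=y}
step 8 timeout(0): 0={cand,b=6,log=y}
step 9 deliver 0→1: 1={lead,b=4,log=y}
step 10 propose(0,'w'): —
step 11 crash(0): 0={✗cand,b=6,log=y}
step 12 recover(0): 0={foll,b=6,log=y}

y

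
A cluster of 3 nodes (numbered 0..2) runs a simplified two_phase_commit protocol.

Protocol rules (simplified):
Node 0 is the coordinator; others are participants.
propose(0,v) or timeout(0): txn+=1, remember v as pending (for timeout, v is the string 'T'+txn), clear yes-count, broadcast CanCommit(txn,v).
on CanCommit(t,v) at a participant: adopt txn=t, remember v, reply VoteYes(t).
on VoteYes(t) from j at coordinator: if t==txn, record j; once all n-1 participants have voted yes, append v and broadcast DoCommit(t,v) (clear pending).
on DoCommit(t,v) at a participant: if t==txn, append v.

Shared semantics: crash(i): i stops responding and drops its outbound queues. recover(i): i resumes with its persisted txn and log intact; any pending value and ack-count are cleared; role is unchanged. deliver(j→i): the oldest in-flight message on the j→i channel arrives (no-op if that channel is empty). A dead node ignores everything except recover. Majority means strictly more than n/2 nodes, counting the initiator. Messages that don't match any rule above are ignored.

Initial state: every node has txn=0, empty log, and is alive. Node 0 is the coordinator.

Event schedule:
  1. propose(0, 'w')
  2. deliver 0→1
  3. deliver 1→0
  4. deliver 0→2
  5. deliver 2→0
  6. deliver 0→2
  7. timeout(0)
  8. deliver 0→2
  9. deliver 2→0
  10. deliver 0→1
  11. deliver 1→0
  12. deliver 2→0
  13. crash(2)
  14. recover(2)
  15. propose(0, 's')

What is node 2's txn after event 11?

1. propose(0,'w'):  <0:coor t1 ->
2. deliver 0→1:  <1:part t1 ->
3. deliver 1→0:  nop
4. deliver 0→2:  <2:part t1 ->
5. deliver 2→0:  <0:coor t1 w>
6. deliver 0→2:  <2:part t1 w>
7. timeout(0):  <0:coor t2 w>
8. deliver 0→2:  <2:part t2 w>
9. deliver 2→0:  nop
10. deliver 0→1:  <1:part t1 w>
11. deliver 1→0:  nop

2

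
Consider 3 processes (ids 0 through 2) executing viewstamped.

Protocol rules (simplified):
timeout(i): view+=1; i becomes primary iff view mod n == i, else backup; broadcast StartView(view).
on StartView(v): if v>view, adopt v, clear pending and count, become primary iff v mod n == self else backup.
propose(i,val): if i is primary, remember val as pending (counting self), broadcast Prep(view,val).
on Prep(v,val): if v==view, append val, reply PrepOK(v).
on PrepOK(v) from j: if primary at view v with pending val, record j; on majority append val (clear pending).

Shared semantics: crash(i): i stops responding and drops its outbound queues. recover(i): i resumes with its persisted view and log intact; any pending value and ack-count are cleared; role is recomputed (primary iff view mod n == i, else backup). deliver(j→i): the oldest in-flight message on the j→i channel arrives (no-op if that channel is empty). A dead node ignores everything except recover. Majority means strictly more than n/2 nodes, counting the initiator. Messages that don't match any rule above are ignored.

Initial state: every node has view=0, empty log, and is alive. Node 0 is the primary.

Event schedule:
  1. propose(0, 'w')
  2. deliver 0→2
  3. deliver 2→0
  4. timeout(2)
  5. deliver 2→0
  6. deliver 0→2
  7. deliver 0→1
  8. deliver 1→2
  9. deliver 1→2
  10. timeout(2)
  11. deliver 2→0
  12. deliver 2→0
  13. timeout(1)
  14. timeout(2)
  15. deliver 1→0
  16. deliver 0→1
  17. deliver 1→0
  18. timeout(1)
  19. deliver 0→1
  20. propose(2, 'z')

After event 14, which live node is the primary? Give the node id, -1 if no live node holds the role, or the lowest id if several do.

step 1 propose(0,'w'): —
step 2 deliver 0→2: 2={back,v=0,log=w}
step 3 deliver 2→0: 0={prim,v=0,log=w}
step 4 timeout(2): 2={back,v=1,log=w}
step 5 deliver 2→0: 0={back,v=1,log=w}
step 6 deliver 0→2: —
step 7 deliver 0→1: 1={back,v=0,log=w}
step 8 deliver 1→2: —
step 9 deliver 1→2: —
step 10 timeout(2): 2={prim,v=2,log=w}
step 11 deliver 2→0: 0={back,v=2,log=w}
step 12 deliver 2→0: —
step 13 timeout(1): 1={prim,v=1,log=w}
step 14 timeout(2): 2={back,v=3,log=w}

1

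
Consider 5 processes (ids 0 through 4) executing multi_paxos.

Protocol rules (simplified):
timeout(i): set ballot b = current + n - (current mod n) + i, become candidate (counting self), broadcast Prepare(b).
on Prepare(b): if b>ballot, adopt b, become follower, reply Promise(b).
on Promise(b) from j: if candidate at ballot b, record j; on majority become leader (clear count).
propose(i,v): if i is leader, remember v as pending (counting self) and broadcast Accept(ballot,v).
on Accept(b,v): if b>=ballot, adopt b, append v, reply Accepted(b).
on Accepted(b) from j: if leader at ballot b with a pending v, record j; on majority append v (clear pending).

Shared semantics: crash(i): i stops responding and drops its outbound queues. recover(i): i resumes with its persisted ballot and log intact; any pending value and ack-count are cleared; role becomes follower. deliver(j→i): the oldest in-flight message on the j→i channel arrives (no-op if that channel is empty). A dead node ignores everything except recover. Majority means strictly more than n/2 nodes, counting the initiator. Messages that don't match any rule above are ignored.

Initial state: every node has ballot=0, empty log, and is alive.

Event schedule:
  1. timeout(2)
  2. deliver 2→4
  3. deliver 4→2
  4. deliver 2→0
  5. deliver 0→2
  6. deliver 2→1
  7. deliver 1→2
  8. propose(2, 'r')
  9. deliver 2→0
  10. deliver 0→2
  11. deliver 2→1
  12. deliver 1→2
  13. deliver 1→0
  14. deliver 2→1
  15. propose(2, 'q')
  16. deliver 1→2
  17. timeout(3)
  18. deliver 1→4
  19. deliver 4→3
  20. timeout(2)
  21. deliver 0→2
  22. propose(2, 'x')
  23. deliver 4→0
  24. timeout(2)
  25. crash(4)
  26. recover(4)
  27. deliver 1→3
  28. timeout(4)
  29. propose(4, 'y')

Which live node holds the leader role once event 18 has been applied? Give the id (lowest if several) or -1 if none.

2

e1 timeout(2): 2[cand,b=7,-]
e2 deliver 2→4: 4[foll,b=7,-]
e3 deliver 4→2: ·
e4 deliver 2→0: 0[foll,b=7,-]
e5 deliver 0→2: 2[lead,b=7,-]
e6 deliver 2→1: 1[foll,b=7,-]
e7 deliver 1→2: ·
e8 propose(2,'r'): ·
e9 deliver 2→0: 0[foll,b=7,r]
e10 deliver 0→2: ·
e11 deliver 2→1: 1[foll,b=7,r]
e12 deliver 1→2: 2[lead,b=7,r]
e13 deliver 1→0: ·
e14 deliver 2→1: ·
e15 propose(2,'q'): ·
e16 deliver 1→2: ·
e17 timeout(3): 3[cand,b=8,-]
e18 deliver 1→4: ·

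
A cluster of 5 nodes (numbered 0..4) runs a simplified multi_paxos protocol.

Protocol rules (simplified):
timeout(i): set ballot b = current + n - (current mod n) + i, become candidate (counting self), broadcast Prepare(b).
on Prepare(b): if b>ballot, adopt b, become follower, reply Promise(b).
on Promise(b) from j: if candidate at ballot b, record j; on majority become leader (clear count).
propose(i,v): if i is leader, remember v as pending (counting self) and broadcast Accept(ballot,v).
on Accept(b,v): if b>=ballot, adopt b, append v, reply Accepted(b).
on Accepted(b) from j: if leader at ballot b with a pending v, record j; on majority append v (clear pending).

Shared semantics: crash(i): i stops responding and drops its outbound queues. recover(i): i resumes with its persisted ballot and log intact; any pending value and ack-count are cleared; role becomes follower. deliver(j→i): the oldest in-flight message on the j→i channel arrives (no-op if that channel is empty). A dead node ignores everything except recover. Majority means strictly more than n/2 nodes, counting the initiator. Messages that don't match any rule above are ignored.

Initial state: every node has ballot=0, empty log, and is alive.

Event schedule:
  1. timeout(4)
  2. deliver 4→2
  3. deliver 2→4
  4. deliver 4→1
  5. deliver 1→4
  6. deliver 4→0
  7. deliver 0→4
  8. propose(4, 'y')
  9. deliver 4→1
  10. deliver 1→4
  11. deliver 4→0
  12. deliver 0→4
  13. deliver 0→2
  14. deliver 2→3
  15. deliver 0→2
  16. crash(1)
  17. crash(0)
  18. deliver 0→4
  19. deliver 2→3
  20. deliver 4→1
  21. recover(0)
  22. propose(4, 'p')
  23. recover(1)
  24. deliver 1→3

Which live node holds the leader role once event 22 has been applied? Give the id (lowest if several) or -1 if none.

4

e1 timeout(4): 4[cand,b=9,-]
e2 deliver 4→2: 2[foll,b=9,-]
e3 deliver 2→4: ·
e4 deliver 4→1: 1[foll,b=9,-]
e5 deliver 1→4: 4[lead,b=9,-]
e6 deliver 4→0: 0[foll,b=9,-]
e7 deliver 0→4: ·
e8 propose(4,'y'): ·
e9 deliver 4→1: 1[foll,b=9,y]
e10 deliver 1→4: ·
e11 deliver 4→0: 0[foll,b=9,y]
e12 deliver 0→4: 4[lead,b=9,y]
e13 deliver 0→2: ·
e14 deliver 2→3: ·
e15 deliver 0→2: ·
e16 crash(1): 1[✗foll,b=9,y]
e17 crash(0): 0[✗foll,b=9,y]
e18 deliver 0→4: ·
e19 deliver 2→3: ·
e20 deliver 4→1: ·
e21 recover(0): 0[foll,b=9,y]
e22 propose(4,'p'): ·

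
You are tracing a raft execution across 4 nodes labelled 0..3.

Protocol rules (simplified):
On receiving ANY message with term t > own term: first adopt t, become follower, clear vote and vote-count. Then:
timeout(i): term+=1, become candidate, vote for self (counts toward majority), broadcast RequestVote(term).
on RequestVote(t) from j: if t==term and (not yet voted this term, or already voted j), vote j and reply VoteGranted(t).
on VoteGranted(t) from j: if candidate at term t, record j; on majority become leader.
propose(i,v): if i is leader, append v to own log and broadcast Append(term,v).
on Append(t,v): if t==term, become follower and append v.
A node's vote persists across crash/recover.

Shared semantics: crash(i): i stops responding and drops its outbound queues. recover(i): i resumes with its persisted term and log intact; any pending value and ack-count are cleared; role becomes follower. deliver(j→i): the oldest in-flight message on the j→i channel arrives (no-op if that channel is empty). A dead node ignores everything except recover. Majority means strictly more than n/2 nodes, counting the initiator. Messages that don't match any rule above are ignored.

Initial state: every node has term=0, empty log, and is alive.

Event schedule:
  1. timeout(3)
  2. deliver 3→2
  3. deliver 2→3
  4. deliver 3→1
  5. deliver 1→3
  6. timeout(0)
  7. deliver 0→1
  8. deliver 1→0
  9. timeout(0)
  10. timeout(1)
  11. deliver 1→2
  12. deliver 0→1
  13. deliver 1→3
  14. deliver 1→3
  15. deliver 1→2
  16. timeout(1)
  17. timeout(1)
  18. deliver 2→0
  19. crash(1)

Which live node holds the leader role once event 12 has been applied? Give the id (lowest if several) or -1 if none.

e1 timeout(3): 3[cand,t=1,-]
e2 deliver 3→2: 2[foll,t=1,-]
e3 deliver 2→3: ·
e4 deliver 3→1: 1[foll,t=1,-]
e5 deliver 1→3: 3[lead,t=1,-]
e6 timeout(0): 0[cand,t=1,-]
e7 deliver 0→1: ·
e8 deliver 1→0: ·
e9 timeout(0): 0[cand,t=2,-]
e10 timeout(1): 1[cand,t=2,-]
e11 deliver 1→2: 2[foll,t=2,-]
e12 deliver 0→1: ·

3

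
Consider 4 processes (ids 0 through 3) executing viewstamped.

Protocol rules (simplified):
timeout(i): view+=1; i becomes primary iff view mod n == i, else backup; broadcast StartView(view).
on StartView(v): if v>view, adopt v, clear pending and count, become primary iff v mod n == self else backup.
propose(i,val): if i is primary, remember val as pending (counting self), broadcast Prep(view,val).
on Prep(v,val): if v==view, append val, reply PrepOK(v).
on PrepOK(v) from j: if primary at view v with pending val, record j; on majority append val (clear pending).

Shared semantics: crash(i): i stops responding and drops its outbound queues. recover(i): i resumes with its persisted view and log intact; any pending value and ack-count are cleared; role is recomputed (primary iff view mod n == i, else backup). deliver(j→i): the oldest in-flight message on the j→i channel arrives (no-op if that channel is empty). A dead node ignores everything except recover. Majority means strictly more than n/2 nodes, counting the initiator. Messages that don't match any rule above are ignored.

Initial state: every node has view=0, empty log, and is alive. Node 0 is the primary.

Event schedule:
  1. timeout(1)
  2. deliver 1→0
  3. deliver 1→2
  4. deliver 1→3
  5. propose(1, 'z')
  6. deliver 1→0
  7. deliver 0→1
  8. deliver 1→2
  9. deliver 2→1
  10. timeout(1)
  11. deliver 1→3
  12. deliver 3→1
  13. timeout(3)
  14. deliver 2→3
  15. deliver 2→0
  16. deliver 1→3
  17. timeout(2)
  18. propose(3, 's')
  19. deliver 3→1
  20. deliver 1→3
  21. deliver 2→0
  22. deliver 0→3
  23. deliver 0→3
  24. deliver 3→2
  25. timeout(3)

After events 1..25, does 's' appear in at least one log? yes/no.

no

e1 timeout(1): 1[prim,v=1,-]
e2 deliver 1→0: 0[back,v=1,-]
e3 deliver 1→2: 2[back,v=1,-]
e4 deliver 1→3: 3[back,v=1,-]
e5 propose(1,'z'): ·
e6 deliver 1→0: 0[back,v=1,z]
e7 deliver 0→1: ·
e8 deliver 1→2: 2[back,v=1,z]
e9 deliver 2→1: 1[prim,v=1,z]
e10 timeout(1): 1[back,v=2,z]
e11 deliver 1→3: 3[back,v=1,z]
e12 deliver 3→1: ·
e13 timeout(3): 3[back,v=2,z]
e14 deliver 2→3: ·
e15 deliver 2→0: ·
e16 deliver 1→3: ·
e17 timeout(2): 2[prim,v=2,z]
e18 propose(3,'s'): ·
e19 deliver 3→1: ·
e20 deliver 1→3: ·
e21 deliver 2→0: 0[back,v=2,z]
e22 deliver 0→3: ·
e23 deliver 0→3: ·
e24 deliver 3→2: ·
e25 timeout(3): 3[prim,v=3,z]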